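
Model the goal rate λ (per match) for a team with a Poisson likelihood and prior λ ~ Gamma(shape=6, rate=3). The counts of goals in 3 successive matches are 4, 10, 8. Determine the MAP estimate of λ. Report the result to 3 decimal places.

Σxᵢ = 4+10+8 = 22, with n = 3.
Posterior ∝ λ^5e^(−3λ) · λ^22e^(−3λ) = λ^27e^(−6λ), i.e. Gamma(shape=28, rate=6).
The mode of a Gamma(a, b) with a ≥ 1 (shape–rate) is (a−1)/b = 27/6 ≈ 4.500.

λ̂_MAP = 4.500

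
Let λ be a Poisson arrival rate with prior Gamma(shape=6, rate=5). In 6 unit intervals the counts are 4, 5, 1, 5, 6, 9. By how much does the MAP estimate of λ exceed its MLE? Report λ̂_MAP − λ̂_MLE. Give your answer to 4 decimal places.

MAP − MLE = -1.8182

Σxᵢ = 30. Posterior is Gamma(36, 11); MAP = (36−1)/11 = 35/11 ≈ 3.18182.
MLE = x̄ = 30/6 ≈ 5.00000.
Difference = 35/11 − 30/6 = -20/11 ≈ -1.8182.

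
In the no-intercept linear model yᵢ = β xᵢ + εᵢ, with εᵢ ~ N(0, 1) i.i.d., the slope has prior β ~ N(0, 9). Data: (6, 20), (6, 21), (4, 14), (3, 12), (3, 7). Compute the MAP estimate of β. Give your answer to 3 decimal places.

β̂_MAP = 3.383

log p(β | y) = −Σ(yᵢ − βxᵢ)²/(2·1) − β²/(2·9) + const.
Setting the derivative to zero: Σxᵢ(yᵢ − βxᵢ)/1 − β/9 = 0, so β = Σxᵢyᵢ / (Σxᵢ² + σ²/τ²).
Σxᵢyᵢ = 6·20 + 6·21 + 4·14 + 3·12 + 3·7 = 359; Σxᵢ² = 106; σ²/τ² = 1/9.
β̂_MAP = 359 / (106 + 1/9) = 359/(955/9) = 3231/955 ≈ 3.383.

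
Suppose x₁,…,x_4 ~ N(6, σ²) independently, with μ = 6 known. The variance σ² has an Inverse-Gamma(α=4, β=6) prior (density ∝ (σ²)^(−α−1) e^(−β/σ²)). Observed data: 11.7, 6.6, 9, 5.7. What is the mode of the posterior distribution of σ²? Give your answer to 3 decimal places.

Sum of squared deviations about the known mean: SS = (11.7−6)² + (6.6−6)² + (9−6)² + (5.7−6)² = 41.94.
The Normal likelihood contributes (σ²)^(−n/2) exp(−SS/(2σ²)), so the posterior is Inverse-Gamma(α + n/2, β + SS/2) = Inverse-Gamma(6, 26.97).
The mode of Inverse-Gamma(a, b) is b/(a+1) = 26.97/7 ≈ 3.853.

σ̂²_MAP = 3.853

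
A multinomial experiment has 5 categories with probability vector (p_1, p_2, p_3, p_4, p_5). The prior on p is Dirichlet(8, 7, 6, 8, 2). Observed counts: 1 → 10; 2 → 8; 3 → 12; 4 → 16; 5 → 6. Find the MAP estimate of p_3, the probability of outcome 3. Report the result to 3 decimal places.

The posterior is Dirichlet(αᵢ + nᵢ) = Dirichlet(18, 15, 18, 24, 8).
For a Dirichlet(a₁,…,a_K) with all aᵢ > 1, the mode has j-th component (aⱼ − 1)/(Σaᵢ − K).
Here Σaᵢ = 83 and K = 5, so p_3 = (18 − 1)/(83 − 5) = 17/78 ≈ 0.218.

MAP estimate: 0.218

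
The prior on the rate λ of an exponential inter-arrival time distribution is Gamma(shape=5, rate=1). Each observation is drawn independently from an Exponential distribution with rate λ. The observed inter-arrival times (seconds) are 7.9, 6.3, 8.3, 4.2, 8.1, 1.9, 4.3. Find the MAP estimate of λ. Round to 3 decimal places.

λ̂_MAP = 0.262

The Exponential(rate=λ) likelihood is ∝ λ^n e^(−λΣtᵢ). Here n = 7 and Σtᵢ = 7.9 + 6.3 + 8.3 + 4.2 + 8.1 + 1.9 + 4.3 = 41.
Posterior ∝ λ^4e^(−1λ) · λ^7e^(−41λ) = λ^11e^(−42λ), i.e. Gamma(12, 42).
Mode = (a−1)/b = 11/42 ≈ 0.262.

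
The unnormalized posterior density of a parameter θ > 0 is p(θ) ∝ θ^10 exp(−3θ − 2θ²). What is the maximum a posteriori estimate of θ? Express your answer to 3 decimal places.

ℓ'(θ) = 10/θ − 3 − 4θ. Setting this to zero and multiplying by θ: 4θ² + 3θ − 10 = 0.
θ = (−3 + √(3² + 4·4·10)) / (2·4) = (−3 + √169) / 8 = (−3 + 13)/8 = 5/4.
ℓ''(θ) = −10/θ² − 4 < 0, confirming a maximum.

θ̂_MAP = 1.250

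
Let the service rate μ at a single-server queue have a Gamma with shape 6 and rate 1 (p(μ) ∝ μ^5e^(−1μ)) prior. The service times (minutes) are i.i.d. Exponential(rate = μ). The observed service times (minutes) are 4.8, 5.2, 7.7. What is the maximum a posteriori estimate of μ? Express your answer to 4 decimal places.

μ̂_MAP = 0.4278

The Exponential(rate=μ) likelihood is ∝ μ^n e^(−μΣtᵢ). Here n = 3 and Σtᵢ = 4.8 + 5.2 + 7.7 = 17.7.
Posterior ∝ μ^5e^(−1μ) · μ^3e^(−17.7μ) = μ^8e^(−18.7μ), i.e. Gamma(9, 18.7).
Mode = (a−1)/b = 8/18.7 ≈ 0.4278.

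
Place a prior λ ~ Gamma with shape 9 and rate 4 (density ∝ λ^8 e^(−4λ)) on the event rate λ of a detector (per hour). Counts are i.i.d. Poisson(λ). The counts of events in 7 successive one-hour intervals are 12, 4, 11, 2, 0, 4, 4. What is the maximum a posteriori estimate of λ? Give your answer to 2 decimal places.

Σxᵢ = 12+4+11+2+0+4+4 = 37, with n = 7.
Posterior ∝ λ^8e^(−4λ) · λ^37e^(−7λ) = λ^45e^(−11λ), i.e. Gamma(shape=46, rate=11).
The mode of a Gamma(a, b) with a ≥ 1 (shape–rate) is (a−1)/b = 45/11 ≈ 4.09.

λ̂_MAP = 4.09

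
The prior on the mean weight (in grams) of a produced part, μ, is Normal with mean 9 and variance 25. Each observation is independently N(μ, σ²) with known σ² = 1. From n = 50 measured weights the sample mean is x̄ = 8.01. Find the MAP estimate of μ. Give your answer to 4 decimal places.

n = 50, x̄ = 8.01.
For a Normal prior and Normal likelihood with known variance, the posterior is Normal; its mode equals its mean, the precision-weighted average.
Prior precision 1/σ₀² = 1/25 = 0.04; data precision n/σ² = 50/1 = 50.
μ̂ = (0.04·9 + 50·8.01) / (0.04 + 50) = 400.86/50.04 = 2227/278 ≈ 8.0108.

μ̂_MAP = 8.0108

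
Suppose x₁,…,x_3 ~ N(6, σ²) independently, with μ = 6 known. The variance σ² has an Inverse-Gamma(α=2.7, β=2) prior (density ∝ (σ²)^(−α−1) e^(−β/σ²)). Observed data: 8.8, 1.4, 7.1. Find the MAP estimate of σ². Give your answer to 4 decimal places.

Sum of squared deviations about the known mean: SS = (8.8−6)² + (1.4−6)² + (7.1−6)² = 30.21.
The Normal likelihood contributes (σ²)^(−n/2) exp(−SS/(2σ²)), so the posterior is Inverse-Gamma(α + n/2, β + SS/2) = Inverse-Gamma(4.2, 17.105).
The mode of Inverse-Gamma(a, b) is b/(a+1) = 17.105/5.2 ≈ 3.2894.

σ̂²_MAP = 3.2894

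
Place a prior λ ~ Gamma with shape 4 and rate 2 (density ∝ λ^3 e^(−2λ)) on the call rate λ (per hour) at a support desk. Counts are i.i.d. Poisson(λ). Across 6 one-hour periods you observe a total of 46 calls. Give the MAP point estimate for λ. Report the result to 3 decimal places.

Σxᵢ = 46, n = 6.
Posterior ∝ λ^3e^(−2λ) · λ^46e^(−6λ) = λ^49e^(−8λ), i.e. Gamma(shape=50, rate=8).
The mode of a Gamma(a, b) with a ≥ 1 (shape–rate) is (a−1)/b = 49/8 ≈ 6.125.

λ̂_MAP = 6.125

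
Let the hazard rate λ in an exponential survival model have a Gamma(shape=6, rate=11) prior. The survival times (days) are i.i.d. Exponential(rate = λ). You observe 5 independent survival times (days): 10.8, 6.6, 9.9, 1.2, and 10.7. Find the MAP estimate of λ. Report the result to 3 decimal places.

λ̂_MAP = 0.199

The Exponential(rate=λ) likelihood is ∝ λ^n e^(−λΣtᵢ). Here n = 5 and Σtᵢ = 10.8 + 6.6 + 9.9 + 1.2 + 10.7 = 39.2.
Posterior ∝ λ^5e^(−11λ) · λ^5e^(−39.2λ) = λ^10e^(−50.2λ), i.e. Gamma(11, 50.2).
Mode = (a−1)/b = 10/50.2 ≈ 0.199.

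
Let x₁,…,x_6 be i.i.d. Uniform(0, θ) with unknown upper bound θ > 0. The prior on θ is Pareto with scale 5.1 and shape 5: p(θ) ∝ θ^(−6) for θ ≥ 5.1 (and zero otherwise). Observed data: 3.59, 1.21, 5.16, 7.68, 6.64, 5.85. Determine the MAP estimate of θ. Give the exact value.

The Uniform(0, θ) likelihood is θ^(−n) for θ ≥ max(xᵢ), zero otherwise. Here max(xᵢ) = 7.68.
Posterior ∝ θ^(−6) · θ^(−6) = θ^(−12) on θ ≥ max(5.1, 7.68) = 7.68.
This density is strictly decreasing in θ, so the posterior mode lies at the lower boundary of the support.

θ̂_MAP = 7.68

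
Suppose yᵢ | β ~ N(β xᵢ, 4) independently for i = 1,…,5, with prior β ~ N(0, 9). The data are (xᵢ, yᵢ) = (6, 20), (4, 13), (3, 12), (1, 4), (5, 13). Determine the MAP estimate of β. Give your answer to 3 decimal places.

log p(β | y) = −Σ(yᵢ − βxᵢ)²/(2·4) − β²/(2·9) + const.
Setting the derivative to zero: Σxᵢ(yᵢ − βxᵢ)/4 − β/9 = 0, so β = Σxᵢyᵢ / (Σxᵢ² + σ²/τ²).
Σxᵢyᵢ = 6·20 + 4·13 + 3·12 + 1·4 + 5·13 = 277; Σxᵢ² = 87; σ²/τ² = 4/9.
β̂_MAP = 277 / (87 + 4/9) = 277/(787/9) = 2493/787 ≈ 3.168.

β̂_MAP = 3.168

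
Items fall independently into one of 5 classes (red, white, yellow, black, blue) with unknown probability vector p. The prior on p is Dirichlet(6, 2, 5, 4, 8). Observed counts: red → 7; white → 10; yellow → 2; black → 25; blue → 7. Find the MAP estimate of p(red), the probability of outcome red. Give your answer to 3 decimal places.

MAP estimate of p(red) = 0.169

The posterior is Dirichlet(αᵢ + nᵢ) = Dirichlet(13, 12, 7, 29, 15).
For a Dirichlet(a₁,…,a_K) with all aᵢ > 1, the mode has j-th component (aⱼ − 1)/(Σaᵢ − K).
Here Σaᵢ = 76 and K = 5, so p(red) = (13 − 1)/(76 − 5) = 12/71 ≈ 0.169.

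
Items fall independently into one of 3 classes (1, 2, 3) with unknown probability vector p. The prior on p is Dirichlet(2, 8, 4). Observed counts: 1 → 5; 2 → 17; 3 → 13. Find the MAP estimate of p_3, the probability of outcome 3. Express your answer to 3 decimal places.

The posterior is Dirichlet(αᵢ + nᵢ) = Dirichlet(7, 25, 17).
For a Dirichlet(a₁,…,a_K) with all aᵢ > 1, the mode has j-th component (aⱼ − 1)/(Σaᵢ − K).
Here Σaᵢ = 49 and K = 3, so p_3 = (17 − 1)/(49 − 3) = 16/46 ≈ 0.348.

MAP estimate: 0.348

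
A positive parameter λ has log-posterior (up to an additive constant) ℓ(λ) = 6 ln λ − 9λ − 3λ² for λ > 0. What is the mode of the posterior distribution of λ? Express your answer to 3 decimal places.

λ̂_MAP = 0.500

ℓ'(λ) = 6/λ − 9 − 6λ. Setting this to zero and multiplying by λ: 6λ² + 9λ − 6 = 0.
λ = (−9 + √(9² + 4·6·6)) / (2·6) = (−9 + √225) / 12 = (−9 + 15)/12 = 1/2.
ℓ''(λ) = −6/λ² − 6 < 0, confirming a maximum.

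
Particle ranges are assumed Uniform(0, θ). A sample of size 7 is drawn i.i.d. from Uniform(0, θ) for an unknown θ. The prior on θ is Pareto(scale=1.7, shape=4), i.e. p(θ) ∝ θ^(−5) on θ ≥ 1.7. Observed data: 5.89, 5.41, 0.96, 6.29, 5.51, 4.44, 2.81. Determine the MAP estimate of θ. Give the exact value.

The Uniform(0, θ) likelihood is θ^(−n) for θ ≥ max(xᵢ), zero otherwise. Here max(xᵢ) = 6.29.
Posterior ∝ θ^(−5) · θ^(−7) = θ^(−12) on θ ≥ max(1.7, 6.29) = 6.29.
This density is strictly decreasing in θ, so the posterior mode lies at the lower boundary of the support.

θ̂_MAP = 6.29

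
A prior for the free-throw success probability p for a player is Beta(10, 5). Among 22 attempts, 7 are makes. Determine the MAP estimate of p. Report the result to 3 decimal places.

Prior: Beta(10, 5).
Data: 7 successes in 22 trials. The binomial likelihood contributes p^7(1−p)^15, so the posterior is Beta(10+7, 5+15) = Beta(17, 20).
For Beta(a, b) with a, b > 1 the mode is (a−1)/(a+b−2) = 16/35 ≈ 0.457.

p̂_MAP = 0.457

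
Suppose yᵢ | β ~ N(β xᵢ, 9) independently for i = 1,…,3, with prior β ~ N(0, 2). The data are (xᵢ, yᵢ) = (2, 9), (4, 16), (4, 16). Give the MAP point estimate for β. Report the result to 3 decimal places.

β̂_MAP = 3.605

log p(β | y) = −Σ(yᵢ − βxᵢ)²/(2·9) − β²/(2·2) + const.
Setting the derivative to zero: Σxᵢ(yᵢ − βxᵢ)/9 − β/2 = 0, so β = Σxᵢyᵢ / (Σxᵢ² + σ²/τ²).
Σxᵢyᵢ = 2·9 + 4·16 + 4·16 = 146; Σxᵢ² = 36; σ²/τ² = 4.5.
β̂_MAP = 146 / (36 + 4.5) = 146/40.5 ≈ 3.605.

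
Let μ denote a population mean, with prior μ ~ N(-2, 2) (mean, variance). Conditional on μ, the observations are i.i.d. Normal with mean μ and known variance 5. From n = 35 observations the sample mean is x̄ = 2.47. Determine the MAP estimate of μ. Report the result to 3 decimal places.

n = 35, x̄ = 2.47.
For a Normal prior and Normal likelihood with known variance, the posterior is Normal; its mode equals its mean, the precision-weighted average.
Prior precision 1/σ₀² = 1/2 = 0.5; data precision n/σ² = 35/5 = 7.
μ̂ = (0.5·(-2) + 7·2.47) / (0.5 + 7) = 16.29/7.5 = 2.172.

μ̂_MAP = 2.172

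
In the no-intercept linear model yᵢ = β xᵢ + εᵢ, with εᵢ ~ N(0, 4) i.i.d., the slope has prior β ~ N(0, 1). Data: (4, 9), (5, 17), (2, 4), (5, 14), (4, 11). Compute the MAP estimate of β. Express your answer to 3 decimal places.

log p(β | y) = −Σ(yᵢ − βxᵢ)²/(2·4) − β²/(2·1) + const.
Setting the derivative to zero: Σxᵢ(yᵢ − βxᵢ)/4 − β/1 = 0, so β = Σxᵢyᵢ / (Σxᵢ² + σ²/τ²).
Σxᵢyᵢ = 4·9 + 5·17 + 2·4 + 5·14 + 4·11 = 243; Σxᵢ² = 86; σ²/τ² = 4.
β̂_MAP = 243 / (86 + 4) = 243/90 ≈ 2.700.

β̂_MAP = 2.700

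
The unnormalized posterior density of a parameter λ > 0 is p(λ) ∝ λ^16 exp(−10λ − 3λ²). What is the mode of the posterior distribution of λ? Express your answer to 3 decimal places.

ℓ'(λ) = 16/λ − 10 − 6λ. Setting this to zero and multiplying by λ: 6λ² + 10λ − 16 = 0.
λ = (−10 + √(10² + 4·6·16)) / (2·6) = (−10 + √484) / 12 = (−10 + 22)/12 = 1.
ℓ''(λ) = −16/λ² − 6 < 0, confirming a maximum.

λ̂_MAP = 1.000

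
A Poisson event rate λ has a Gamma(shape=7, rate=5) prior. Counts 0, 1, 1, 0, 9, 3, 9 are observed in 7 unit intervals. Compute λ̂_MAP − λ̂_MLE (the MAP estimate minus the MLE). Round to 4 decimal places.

Σxᵢ = 23. Posterior is Gamma(30, 12); MAP = (30−1)/12 = 29/12 ≈ 2.41667.
MLE = x̄ = 23/7 ≈ 3.28571.
Difference = 29/12 − 23/7 = -73/84 ≈ -0.8690.

MAP − MLE = -0.8690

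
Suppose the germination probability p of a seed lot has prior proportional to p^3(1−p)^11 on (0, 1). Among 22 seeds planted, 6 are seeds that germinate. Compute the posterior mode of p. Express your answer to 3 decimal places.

p̂_MAP = 0.250

The prior density ∝ p^3(1−p)^11 is the kernel of Beta(4, 12).
Data: 6 successes in 22 trials. The binomial likelihood contributes p^6(1−p)^16, so the posterior is Beta(4+6, 12+16) = Beta(10, 28).
For Beta(a, b) with a, b > 1 the mode is (a−1)/(a+b−2) = 9/36 ≈ 0.250.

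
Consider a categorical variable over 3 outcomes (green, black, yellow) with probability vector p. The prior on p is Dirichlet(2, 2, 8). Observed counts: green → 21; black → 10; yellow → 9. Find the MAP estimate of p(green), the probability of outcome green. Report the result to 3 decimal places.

The posterior is Dirichlet(αᵢ + nᵢ) = Dirichlet(23, 12, 17).
For a Dirichlet(a₁,…,a_K) with all aᵢ > 1, the mode has j-th component (aⱼ − 1)/(Σaᵢ − K).
Here Σaᵢ = 52 and K = 3, so p(green) = (23 − 1)/(52 − 3) = 22/49 ≈ 0.449.

MAP estimate of p(green) = 0.449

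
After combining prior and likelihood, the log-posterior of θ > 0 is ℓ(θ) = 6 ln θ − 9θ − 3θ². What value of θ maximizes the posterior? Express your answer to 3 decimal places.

θ̂_MAP = 0.500

ℓ'(θ) = 6/θ − 9 − 6θ. Setting this to zero and multiplying by θ: 6θ² + 9θ − 6 = 0.
θ = (−9 + √(9² + 4·6·6)) / (2·6) = (−9 + √225) / 12 = (−9 + 15)/12 = 1/2.
ℓ''(θ) = −6/θ² − 6 < 0, confirming a maximum.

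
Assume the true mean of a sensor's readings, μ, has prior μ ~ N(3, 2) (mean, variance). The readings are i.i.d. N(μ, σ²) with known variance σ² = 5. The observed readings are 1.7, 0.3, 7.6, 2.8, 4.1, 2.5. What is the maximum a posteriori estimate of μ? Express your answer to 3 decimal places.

n = 6; x̄ = (1.7 + 0.3 + 7.6 + 2.8 + 4.1 + 2.5)/6 = 19/6 = 19/6 ≈ 3.1667.
For a Normal prior and Normal likelihood with known variance, the posterior is Normal; its mode equals its mean, the precision-weighted average.
Prior precision 1/σ₀² = 1/2 = 0.5; data precision n/σ² = 6/5 = 1.2.
μ̂ = (0.5·3 + 1.2·(19/6)) / (0.5 + 1.2) = 5.3/1.7 = 53/17 ≈ 3.118.

μ̂_MAP = 3.118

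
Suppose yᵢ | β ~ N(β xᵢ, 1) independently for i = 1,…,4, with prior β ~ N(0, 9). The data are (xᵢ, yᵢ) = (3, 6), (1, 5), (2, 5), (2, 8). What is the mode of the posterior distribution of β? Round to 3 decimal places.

β̂_MAP = 2.706

log p(β | y) = −Σ(yᵢ − βxᵢ)²/(2·1) − β²/(2·9) + const.
Setting the derivative to zero: Σxᵢ(yᵢ − βxᵢ)/1 − β/9 = 0, so β = Σxᵢyᵢ / (Σxᵢ² + σ²/τ²).
Σxᵢyᵢ = 3·6 + 1·5 + 2·5 + 2·8 = 49; Σxᵢ² = 18; σ²/τ² = 1/9.
β̂_MAP = 49 / (18 + 1/9) = 49/(163/9) = 441/163 ≈ 2.706.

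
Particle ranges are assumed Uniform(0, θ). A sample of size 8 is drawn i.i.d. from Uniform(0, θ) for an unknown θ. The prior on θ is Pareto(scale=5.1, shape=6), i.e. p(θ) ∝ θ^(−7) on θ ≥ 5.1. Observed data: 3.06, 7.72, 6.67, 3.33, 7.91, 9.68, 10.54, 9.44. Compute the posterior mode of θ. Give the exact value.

θ̂_MAP = 10.54

The Uniform(0, θ) likelihood is θ^(−n) for θ ≥ max(xᵢ), zero otherwise. Here max(xᵢ) = 10.54.
Posterior ∝ θ^(−7) · θ^(−8) = θ^(−15) on θ ≥ max(5.1, 10.54) = 10.54.
This density is strictly decreasing in θ, so the posterior mode lies at the lower boundary of the support.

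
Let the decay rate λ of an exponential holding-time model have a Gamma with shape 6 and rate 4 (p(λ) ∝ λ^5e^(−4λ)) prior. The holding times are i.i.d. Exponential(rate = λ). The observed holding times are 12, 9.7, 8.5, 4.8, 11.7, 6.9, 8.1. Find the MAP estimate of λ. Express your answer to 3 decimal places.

The Exponential(rate=λ) likelihood is ∝ λ^n e^(−λΣtᵢ). Here n = 7 and Σtᵢ = 12 + 9.7 + 8.5 + 4.8 + 11.7 + 6.9 + 8.1 = 61.7.
Posterior ∝ λ^5e^(−4λ) · λ^7e^(−61.7λ) = λ^12e^(−65.7λ), i.e. Gamma(13, 65.7).
Mode = (a−1)/b = 12/65.7 ≈ 0.183.

λ̂_MAP = 0.183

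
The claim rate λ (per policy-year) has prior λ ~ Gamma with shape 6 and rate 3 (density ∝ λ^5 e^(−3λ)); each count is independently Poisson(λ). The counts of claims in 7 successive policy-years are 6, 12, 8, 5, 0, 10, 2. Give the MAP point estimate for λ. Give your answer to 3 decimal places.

Σxᵢ = 6+12+8+5+0+10+2 = 43, with n = 7.
Posterior ∝ λ^5e^(−3λ) · λ^43e^(−7λ) = λ^48e^(−10λ), i.e. Gamma(shape=49, rate=10).
The mode of a Gamma(a, b) with a ≥ 1 (shape–rate) is (a−1)/b = 48/10 ≈ 4.800.

λ̂_MAP = 4.800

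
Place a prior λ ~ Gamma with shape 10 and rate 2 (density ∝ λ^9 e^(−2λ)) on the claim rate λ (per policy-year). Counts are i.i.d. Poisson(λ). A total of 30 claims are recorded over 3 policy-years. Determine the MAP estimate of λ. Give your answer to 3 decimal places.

λ̂_MAP = 7.800

Σxᵢ = 30, n = 3.
Posterior ∝ λ^9e^(−2λ) · λ^30e^(−3λ) = λ^39e^(−5λ), i.e. Gamma(shape=40, rate=5).
The mode of a Gamma(a, b) with a ≥ 1 (shape–rate) is (a−1)/b = 39/5 ≈ 7.800.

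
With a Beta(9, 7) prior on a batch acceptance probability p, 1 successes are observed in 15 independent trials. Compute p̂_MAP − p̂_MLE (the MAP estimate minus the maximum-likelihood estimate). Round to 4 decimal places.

Posterior is Beta(10, 21); MAP = (10−1)/(31−2) = 9/29 ≈ 0.31034.
MLE ignores the prior: p̂_MLE = k/n = 1/15 ≈ 0.06667.
Difference = 9/29 − 1/15 = 106/435 ≈ 0.2437.

MAP − MLE = 0.2437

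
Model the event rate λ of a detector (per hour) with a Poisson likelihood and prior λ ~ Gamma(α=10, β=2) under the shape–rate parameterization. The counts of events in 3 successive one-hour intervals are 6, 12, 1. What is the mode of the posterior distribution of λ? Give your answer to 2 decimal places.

λ̂_MAP = 5.60

Σxᵢ = 6+12+1 = 19, with n = 3.
Posterior ∝ λ^9e^(−2λ) · λ^19e^(−3λ) = λ^28e^(−5λ), i.e. Gamma(shape=29, rate=5).
The mode of a Gamma(a, b) with a ≥ 1 (shape–rate) is (a−1)/b = 28/5 ≈ 5.60.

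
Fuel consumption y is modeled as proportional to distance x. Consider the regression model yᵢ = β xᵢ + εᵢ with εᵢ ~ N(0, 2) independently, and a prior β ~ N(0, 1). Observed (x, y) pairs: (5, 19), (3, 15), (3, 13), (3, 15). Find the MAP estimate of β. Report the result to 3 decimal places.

β̂_MAP = 4.148

log p(β | y) = −Σ(yᵢ − βxᵢ)²/(2·2) − β²/(2·1) + const.
Setting the derivative to zero: Σxᵢ(yᵢ − βxᵢ)/2 − β/1 = 0, so β = Σxᵢyᵢ / (Σxᵢ² + σ²/τ²).
Σxᵢyᵢ = 5·19 + 3·15 + 3·13 + 3·15 = 224; Σxᵢ² = 52; σ²/τ² = 2.
β̂_MAP = 224 / (52 + 2) = 224/54 ≈ 4.148.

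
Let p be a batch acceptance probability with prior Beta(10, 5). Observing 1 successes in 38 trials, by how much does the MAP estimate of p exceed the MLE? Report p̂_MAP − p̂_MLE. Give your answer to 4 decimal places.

Posterior is Beta(11, 42); MAP = (11−1)/(53−2) = 10/51 ≈ 0.19608.
MLE ignores the prior: p̂_MLE = k/n = 1/38 ≈ 0.02632.
Difference = 10/51 − 1/38 = 329/1938 ≈ 0.1698.

MAP − MLE = 0.1698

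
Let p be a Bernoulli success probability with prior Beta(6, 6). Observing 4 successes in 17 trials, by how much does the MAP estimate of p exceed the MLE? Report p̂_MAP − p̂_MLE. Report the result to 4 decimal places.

MAP − MLE = 0.0980

Posterior is Beta(10, 19); MAP = (10−1)/(29−2) = 9/27 ≈ 0.33333.
MLE ignores the prior: p̂_MLE = k/n = 4/17 ≈ 0.23529.
Difference = 9/27 − 4/17 = 5/51 ≈ 0.0980.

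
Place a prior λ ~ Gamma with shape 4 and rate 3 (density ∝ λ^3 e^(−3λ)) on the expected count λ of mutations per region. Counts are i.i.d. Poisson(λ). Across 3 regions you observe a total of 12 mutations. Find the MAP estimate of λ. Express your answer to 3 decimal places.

Σxᵢ = 12, n = 3.
Posterior ∝ λ^3e^(−3λ) · λ^12e^(−3λ) = λ^15e^(−6λ), i.e. Gamma(shape=16, rate=6).
The mode of a Gamma(a, b) with a ≥ 1 (shape–rate) is (a−1)/b = 15/6 ≈ 2.500.

λ̂_MAP = 2.500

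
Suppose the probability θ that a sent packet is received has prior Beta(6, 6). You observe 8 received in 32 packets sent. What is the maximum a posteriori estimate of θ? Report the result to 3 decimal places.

θ̂_MAP = 0.310

Prior: Beta(6, 6).
Data: 8 successes in 32 trials. The binomial likelihood contributes θ^8(1−θ)^24, so the posterior is Beta(6+8, 6+24) = Beta(14, 30).
For Beta(a, b) with a, b > 1 the mode is (a−1)/(a+b−2) = 13/42 ≈ 0.310.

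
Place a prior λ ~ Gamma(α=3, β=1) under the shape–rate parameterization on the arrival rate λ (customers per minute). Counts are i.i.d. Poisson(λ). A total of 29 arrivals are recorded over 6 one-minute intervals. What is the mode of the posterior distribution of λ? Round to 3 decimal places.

λ̂_MAP = 4.429

Σxᵢ = 29, n = 6.
Posterior ∝ λ^2e^(−1λ) · λ^29e^(−6λ) = λ^31e^(−7λ), i.e. Gamma(shape=32, rate=7).
The mode of a Gamma(a, b) with a ≥ 1 (shape–rate) is (a−1)/b = 31/7 ≈ 4.429.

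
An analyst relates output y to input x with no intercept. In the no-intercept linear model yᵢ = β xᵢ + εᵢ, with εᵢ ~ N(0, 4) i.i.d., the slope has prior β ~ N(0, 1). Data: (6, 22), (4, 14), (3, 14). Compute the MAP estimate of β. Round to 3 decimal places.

log p(β | y) = −Σ(yᵢ − βxᵢ)²/(2·4) − β²/(2·1) + const.
Setting the derivative to zero: Σxᵢ(yᵢ − βxᵢ)/4 − β/1 = 0, so β = Σxᵢyᵢ / (Σxᵢ² + σ²/τ²).
Σxᵢyᵢ = 6·22 + 4·14 + 3·14 = 230; Σxᵢ² = 61; σ²/τ² = 4.
β̂_MAP = 230 / (61 + 4) = 230/65 ≈ 3.538.

β̂_MAP = 3.538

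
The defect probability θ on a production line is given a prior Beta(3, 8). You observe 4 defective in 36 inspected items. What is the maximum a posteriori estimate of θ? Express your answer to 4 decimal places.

θ̂_MAP = 0.1333

Prior: Beta(3, 8).
Data: 4 successes in 36 trials. The binomial likelihood contributes θ^4(1−θ)^32, so the posterior is Beta(3+4, 8+32) = Beta(7, 40).
For Beta(a, b) with a, b > 1 the mode is (a−1)/(a+b−2) = 6/45 ≈ 0.1333.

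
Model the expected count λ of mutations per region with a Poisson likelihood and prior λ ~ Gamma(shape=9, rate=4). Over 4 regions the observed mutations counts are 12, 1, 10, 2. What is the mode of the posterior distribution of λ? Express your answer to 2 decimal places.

λ̂_MAP = 4.13

Σxᵢ = 12+1+10+2 = 25, with n = 4.
Posterior ∝ λ^8e^(−4λ) · λ^25e^(−4λ) = λ^33e^(−8λ), i.e. Gamma(shape=34, rate=8).
The mode of a Gamma(a, b) with a ≥ 1 (shape–rate) is (a−1)/b = 33/8 ≈ 4.13.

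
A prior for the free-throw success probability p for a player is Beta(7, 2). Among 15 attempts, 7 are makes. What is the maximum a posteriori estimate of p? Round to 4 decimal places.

p̂_MAP = 0.5909

Prior: Beta(7, 2).
Data: 7 successes in 15 trials. The binomial likelihood contributes p^7(1−p)^8, so the posterior is Beta(7+7, 2+8) = Beta(14, 10).
For Beta(a, b) with a, b > 1 the mode is (a−1)/(a+b−2) = 13/22 ≈ 0.5909.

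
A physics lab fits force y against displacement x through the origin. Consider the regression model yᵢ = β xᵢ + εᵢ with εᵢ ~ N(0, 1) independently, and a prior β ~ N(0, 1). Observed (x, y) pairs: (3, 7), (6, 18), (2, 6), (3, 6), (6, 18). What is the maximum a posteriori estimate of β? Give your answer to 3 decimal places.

β̂_MAP = 2.811

log p(β | y) = −Σ(yᵢ − βxᵢ)²/(2·1) − β²/(2·1) + const.
Setting the derivative to zero: Σxᵢ(yᵢ − βxᵢ)/1 − β/1 = 0, so β = Σxᵢyᵢ / (Σxᵢ² + σ²/τ²).
Σxᵢyᵢ = 3·7 + 6·18 + 2·6 + 3·6 + 6·18 = 267; Σxᵢ² = 94; σ²/τ² = 1.
β̂_MAP = 267 / (94 + 1) = 267/95 ≈ 2.811.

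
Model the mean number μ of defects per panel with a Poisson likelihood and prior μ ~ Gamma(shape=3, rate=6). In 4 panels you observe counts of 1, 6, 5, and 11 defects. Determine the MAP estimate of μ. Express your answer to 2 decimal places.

μ̂_MAP = 2.50

Σxᵢ = 1+6+5+11 = 23, with n = 4.
Posterior ∝ μ^2e^(−6μ) · μ^23e^(−4μ) = μ^25e^(−10μ), i.e. Gamma(shape=26, rate=10).
The mode of a Gamma(a, b) with a ≥ 1 (shape–rate) is (a−1)/b = 25/10 ≈ 2.50.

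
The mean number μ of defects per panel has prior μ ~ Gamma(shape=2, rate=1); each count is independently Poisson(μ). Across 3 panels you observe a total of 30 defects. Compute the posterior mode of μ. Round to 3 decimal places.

Σxᵢ = 30, n = 3.
Posterior ∝ μe^(−1μ) · μ^30e^(−3μ) = μ^31e^(−4μ), i.e. Gamma(shape=32, rate=4).
The mode of a Gamma(a, b) with a ≥ 1 (shape–rate) is (a−1)/b = 31/4 ≈ 7.750.

μ̂_MAP = 7.750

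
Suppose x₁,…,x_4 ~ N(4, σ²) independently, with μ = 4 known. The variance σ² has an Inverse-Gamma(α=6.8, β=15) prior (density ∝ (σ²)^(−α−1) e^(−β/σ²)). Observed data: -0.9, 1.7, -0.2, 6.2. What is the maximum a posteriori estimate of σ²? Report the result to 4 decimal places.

Sum of squared deviations about the known mean: SS = (-0.9−4)² + (1.7−4)² + (-0.2−4)² + (6.2−4)² = 51.78.
The Normal likelihood contributes (σ²)^(−n/2) exp(−SS/(2σ²)), so the posterior is Inverse-Gamma(α + n/2, β + SS/2) = Inverse-Gamma(8.8, 40.89).
The mode of Inverse-Gamma(a, b) is b/(a+1) = 40.89/9.8 ≈ 4.1724.

σ̂²_MAP = 4.1724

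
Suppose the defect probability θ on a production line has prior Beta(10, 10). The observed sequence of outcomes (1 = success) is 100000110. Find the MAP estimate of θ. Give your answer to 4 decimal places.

θ̂_MAP = 0.4444

Prior: Beta(10, 10).
Data: 3 successes in 9 trials (from the sequence). The binomial likelihood contributes θ^3(1−θ)^6, so the posterior is Beta(10+3, 10+6) = Beta(13, 16).
For Beta(a, b) with a, b > 1 the mode is (a−1)/(a+b−2) = 12/27 ≈ 0.4444.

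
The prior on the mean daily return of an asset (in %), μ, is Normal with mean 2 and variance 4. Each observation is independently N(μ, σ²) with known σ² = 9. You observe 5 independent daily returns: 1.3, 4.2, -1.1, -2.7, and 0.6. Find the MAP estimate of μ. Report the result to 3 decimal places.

μ̂_MAP = 0.938

n = 5; x̄ = (1.3 + 4.2 + (-1.1) + (-2.7) + 0.6)/5 = 2.3/5 = 0.46.
For a Normal prior and Normal likelihood with known variance, the posterior is Normal; its mode equals its mean, the precision-weighted average.
Prior precision 1/σ₀² = 1/4 = 0.25; data precision n/σ² = 5/9.
μ̂ = (0.25·2 + (5/9)·0.46) / (0.25 + 5/9) = (34/45)/(29/36) = 136/145 ≈ 0.938.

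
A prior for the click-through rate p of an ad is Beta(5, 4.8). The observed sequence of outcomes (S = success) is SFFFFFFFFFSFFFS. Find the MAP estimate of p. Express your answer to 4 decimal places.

p̂_MAP = 0.3070

Prior: Beta(5, 4.8).
Data: 3 successes in 15 trials (from the sequence). The binomial likelihood contributes p^3(1−p)^12, so the posterior is Beta(5+3, 4.8+12) = Beta(8, 16.8).
For Beta(a, b) with a, b > 1 the mode is (a−1)/(a+b−2) = 7/22.8 ≈ 0.3070.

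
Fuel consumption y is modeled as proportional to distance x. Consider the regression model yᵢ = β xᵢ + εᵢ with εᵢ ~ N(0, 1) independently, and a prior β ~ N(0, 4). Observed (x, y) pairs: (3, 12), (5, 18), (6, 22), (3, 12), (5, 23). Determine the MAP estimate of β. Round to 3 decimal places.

β̂_MAP = 3.923

log p(β | y) = −Σ(yᵢ − βxᵢ)²/(2·1) − β²/(2·4) + const.
Setting the derivative to zero: Σxᵢ(yᵢ − βxᵢ)/1 − β/4 = 0, so β = Σxᵢyᵢ / (Σxᵢ² + σ²/τ²).
Σxᵢyᵢ = 3·12 + 5·18 + 6·22 + 3·12 + 5·23 = 409; Σxᵢ² = 104; σ²/τ² = 0.25.
β̂_MAP = 409 / (104 + 0.25) = 409/104.25 ≈ 3.923.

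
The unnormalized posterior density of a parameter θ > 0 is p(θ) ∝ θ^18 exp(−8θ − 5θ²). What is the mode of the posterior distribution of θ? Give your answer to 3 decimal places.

θ̂_MAP = 1.000

ℓ'(θ) = 18/θ − 8 − 10θ. Setting this to zero and multiplying by θ: 10θ² + 8θ − 18 = 0.
θ = (−8 + √(8² + 4·10·18)) / (2·10) = (−8 + √784) / 20 = (−8 + 28)/20 = 1.
ℓ''(θ) = −18/θ² − 10 < 0, confirming a maximum.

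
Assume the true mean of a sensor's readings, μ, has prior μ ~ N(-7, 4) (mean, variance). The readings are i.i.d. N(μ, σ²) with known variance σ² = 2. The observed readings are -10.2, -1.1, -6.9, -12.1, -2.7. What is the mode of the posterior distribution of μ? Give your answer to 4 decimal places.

n = 5; x̄ = ((-10.2) + (-1.1) + (-6.9) + (-12.1) + (-2.7))/5 = -33/5 = -6.6.
For a Normal prior and Normal likelihood with known variance, the posterior is Normal; its mode equals its mean, the precision-weighted average.
Prior precision 1/σ₀² = 1/4 = 0.25; data precision n/σ² = 5/2 = 2.5.
μ̂ = (0.25·(-7) + 2.5·(-6.6)) / (0.25 + 2.5) = (-18.25)/2.75 = -73/11 ≈ -6.6364.

μ̂_MAP = -6.6364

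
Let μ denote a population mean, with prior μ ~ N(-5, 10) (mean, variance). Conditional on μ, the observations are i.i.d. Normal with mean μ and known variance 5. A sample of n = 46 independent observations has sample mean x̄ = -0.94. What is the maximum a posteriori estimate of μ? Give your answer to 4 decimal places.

n = 46, x̄ = -0.94.
For a Normal prior and Normal likelihood with known variance, the posterior is Normal; its mode equals its mean, the precision-weighted average.
Prior precision 1/σ₀² = 1/10 = 0.1; data precision n/σ² = 46/5 = 9.2.
μ̂ = (0.1·(-5) + 9.2·(-0.94)) / (0.1 + 9.2) = (-9.148)/9.3 = -2287/2325 ≈ -0.9837.

μ̂_MAP = -0.9837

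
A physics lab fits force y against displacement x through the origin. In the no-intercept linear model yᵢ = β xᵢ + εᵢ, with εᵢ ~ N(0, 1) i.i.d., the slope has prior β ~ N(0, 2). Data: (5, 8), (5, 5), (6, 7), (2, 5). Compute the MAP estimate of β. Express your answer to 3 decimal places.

β̂_MAP = 1.293

log p(β | y) = −Σ(yᵢ − βxᵢ)²/(2·1) − β²/(2·2) + const.
Setting the derivative to zero: Σxᵢ(yᵢ − βxᵢ)/1 − β/2 = 0, so β = Σxᵢyᵢ / (Σxᵢ² + σ²/τ²).
Σxᵢyᵢ = 5·8 + 5·5 + 6·7 + 2·5 = 117; Σxᵢ² = 90; σ²/τ² = 0.5.
β̂_MAP = 117 / (90 + 0.5) = 117/90.5 ≈ 1.293.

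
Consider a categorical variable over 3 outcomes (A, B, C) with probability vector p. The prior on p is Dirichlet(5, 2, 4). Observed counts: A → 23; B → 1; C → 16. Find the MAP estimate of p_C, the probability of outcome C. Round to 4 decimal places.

The posterior is Dirichlet(αᵢ + nᵢ) = Dirichlet(28, 3, 20).
For a Dirichlet(a₁,…,a_K) with all aᵢ > 1, the mode has j-th component (aⱼ − 1)/(Σaᵢ − K).
Here Σaᵢ = 51 and K = 3, so p_C = (20 − 1)/(51 − 3) = 19/48 ≈ 0.3958.

MAP estimate of p_C = 0.3958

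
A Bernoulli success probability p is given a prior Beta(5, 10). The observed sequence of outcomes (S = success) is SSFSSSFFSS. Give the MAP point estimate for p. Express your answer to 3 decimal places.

Prior: Beta(5, 10).
Data: 7 successes in 10 trials (from the sequence). The binomial likelihood contributes p^7(1−p)^3, so the posterior is Beta(5+7, 10+3) = Beta(12, 13).
For Beta(a, b) with a, b > 1 the mode is (a−1)/(a+b−2) = 11/23 ≈ 0.478.

p̂_MAP = 0.478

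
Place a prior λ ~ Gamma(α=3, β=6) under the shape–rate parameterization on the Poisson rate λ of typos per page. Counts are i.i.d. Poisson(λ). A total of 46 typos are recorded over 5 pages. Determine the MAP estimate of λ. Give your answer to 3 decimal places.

Σxᵢ = 46, n = 5.
Posterior ∝ λ^2e^(−6λ) · λ^46e^(−5λ) = λ^48e^(−11λ), i.e. Gamma(shape=49, rate=11).
The mode of a Gamma(a, b) with a ≥ 1 (shape–rate) is (a−1)/b = 48/11 ≈ 4.364.

λ̂_MAP = 4.364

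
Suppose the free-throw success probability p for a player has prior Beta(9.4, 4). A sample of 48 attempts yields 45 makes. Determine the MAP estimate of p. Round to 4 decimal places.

Prior: Beta(9.4, 4).
Data: 45 successes in 48 trials. The binomial likelihood contributes p^45(1−p)^3, so the posterior is Beta(9.4+45, 4+3) = Beta(54.4, 7).
For Beta(a, b) with a, b > 1 the mode is (a−1)/(a+b−2) = 53.4/59.4 ≈ 0.8990.

p̂_MAP = 0.8990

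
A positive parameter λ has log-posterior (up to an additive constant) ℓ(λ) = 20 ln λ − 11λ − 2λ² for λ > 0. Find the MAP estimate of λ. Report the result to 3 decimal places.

ℓ'(λ) = 20/λ − 11 − 4λ. Setting this to zero and multiplying by λ: 4λ² + 11λ − 20 = 0.
λ = (−11 + √(11² + 4·4·20)) / (2·4) = (−11 + √441) / 8 = (−11 + 21)/8 = 5/4.
ℓ''(λ) = −20/λ² − 4 < 0, confirming a maximum.

λ̂_MAP = 1.250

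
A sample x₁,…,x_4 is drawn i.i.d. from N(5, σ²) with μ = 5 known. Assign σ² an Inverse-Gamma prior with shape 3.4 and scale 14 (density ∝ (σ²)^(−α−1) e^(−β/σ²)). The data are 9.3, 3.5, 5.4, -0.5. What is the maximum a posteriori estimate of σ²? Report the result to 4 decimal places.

Sum of squared deviations about the known mean: SS = (9.3−5)² + (3.5−5)² + (5.4−5)² + (-0.5−5)² = 51.15.
The Normal likelihood contributes (σ²)^(−n/2) exp(−SS/(2σ²)), so the posterior is Inverse-Gamma(α + n/2, β + SS/2) = Inverse-Gamma(5.4, 39.575).
The mode of Inverse-Gamma(a, b) is b/(a+1) = 39.575/6.4 ≈ 6.1836.

σ̂²_MAP = 6.1836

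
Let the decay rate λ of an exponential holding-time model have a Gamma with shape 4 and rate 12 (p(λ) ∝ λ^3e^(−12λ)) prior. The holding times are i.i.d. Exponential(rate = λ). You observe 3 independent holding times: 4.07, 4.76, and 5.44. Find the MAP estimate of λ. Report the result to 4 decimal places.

The Exponential(rate=λ) likelihood is ∝ λ^n e^(−λΣtᵢ). Here n = 3 and Σtᵢ = 4.07 + 4.76 + 5.44 = 14.27.
Posterior ∝ λ^3e^(−12λ) · λ^3e^(−14.27λ) = λ^6e^(−26.27λ), i.e. Gamma(7, 26.27).
Mode = (a−1)/b = 6/26.27 ≈ 0.2284.

λ̂_MAP = 0.2284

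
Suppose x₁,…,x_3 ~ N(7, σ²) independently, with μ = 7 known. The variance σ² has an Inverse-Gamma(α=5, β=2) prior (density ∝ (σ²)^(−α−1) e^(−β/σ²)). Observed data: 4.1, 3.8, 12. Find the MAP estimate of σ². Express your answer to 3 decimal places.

σ̂²_MAP = 3.177

Sum of squared deviations about the known mean: SS = (4.1−7)² + (3.8−7)² + (12−7)² = 43.65.
The Normal likelihood contributes (σ²)^(−n/2) exp(−SS/(2σ²)), so the posterior is Inverse-Gamma(α + n/2, β + SS/2) = Inverse-Gamma(6.5, 23.825).
The mode of Inverse-Gamma(a, b) is b/(a+1) = 23.825/7.5 ≈ 3.177.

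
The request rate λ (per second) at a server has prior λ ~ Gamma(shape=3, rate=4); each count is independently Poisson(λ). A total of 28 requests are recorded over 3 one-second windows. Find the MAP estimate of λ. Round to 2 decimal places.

λ̂_MAP = 4.29

Σxᵢ = 28, n = 3.
Posterior ∝ λ^2e^(−4λ) · λ^28e^(−3λ) = λ^30e^(−7λ), i.e. Gamma(shape=31, rate=7).
The mode of a Gamma(a, b) with a ≥ 1 (shape–rate) is (a−1)/b = 30/7 ≈ 4.29.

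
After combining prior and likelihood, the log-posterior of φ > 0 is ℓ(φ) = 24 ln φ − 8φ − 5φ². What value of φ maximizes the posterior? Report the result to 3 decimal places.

ℓ'(φ) = 24/φ − 8 − 10φ. Setting this to zero and multiplying by φ: 10φ² + 8φ − 24 = 0.
φ = (−8 + √(8² + 4·10·24)) / (2·10) = (−8 + √1024) / 20 = (−8 + 32)/20 = 6/5.
ℓ''(φ) = −24/φ² − 10 < 0, confirming a maximum.

φ̂_MAP = 1.200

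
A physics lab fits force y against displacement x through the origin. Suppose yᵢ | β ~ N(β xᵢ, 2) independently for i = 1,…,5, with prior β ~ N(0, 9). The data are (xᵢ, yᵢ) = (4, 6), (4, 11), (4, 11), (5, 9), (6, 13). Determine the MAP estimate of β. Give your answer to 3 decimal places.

β̂_MAP = 2.152

log p(β | y) = −Σ(yᵢ − βxᵢ)²/(2·2) − β²/(2·9) + const.
Setting the derivative to zero: Σxᵢ(yᵢ − βxᵢ)/2 − β/9 = 0, so β = Σxᵢyᵢ / (Σxᵢ² + σ²/τ²).
Σxᵢyᵢ = 4·6 + 4·11 + 4·11 + 5·9 + 6·13 = 235; Σxᵢ² = 109; σ²/τ² = 2/9.
β̂_MAP = 235 / (109 + 2/9) = 235/(983/9) = 2115/983 ≈ 2.152.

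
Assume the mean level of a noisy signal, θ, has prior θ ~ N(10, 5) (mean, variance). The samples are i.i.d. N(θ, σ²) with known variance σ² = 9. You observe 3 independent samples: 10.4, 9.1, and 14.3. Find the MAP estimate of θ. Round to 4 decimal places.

θ̂_MAP = 10.7917

n = 3; x̄ = (10.4 + 9.1 + 14.3)/3 = 33.8/3 = 169/15 ≈ 11.2667.
For a Normal prior and Normal likelihood with known variance, the posterior is Normal; its mode equals its mean, the precision-weighted average.
Prior precision 1/σ₀² = 1/5 = 0.2; data precision n/σ² = 3/9 = 1/3.
θ̂ = (0.2·10 + (1/3)·(169/15)) / (0.2 + 1/3) = (259/45)/(8/15) = 259/24 ≈ 10.7917.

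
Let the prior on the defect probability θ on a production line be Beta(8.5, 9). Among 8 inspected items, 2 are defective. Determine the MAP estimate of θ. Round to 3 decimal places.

Prior: Beta(8.5, 9).
Data: 2 successes in 8 trials. The binomial likelihood contributes θ^2(1−θ)^6, so the posterior is Beta(8.5+2, 9+6) = Beta(10.5, 15).
For Beta(a, b) with a, b > 1 the mode is (a−1)/(a+b−2) = 9.5/23.5 ≈ 0.404.

θ̂_MAP = 0.404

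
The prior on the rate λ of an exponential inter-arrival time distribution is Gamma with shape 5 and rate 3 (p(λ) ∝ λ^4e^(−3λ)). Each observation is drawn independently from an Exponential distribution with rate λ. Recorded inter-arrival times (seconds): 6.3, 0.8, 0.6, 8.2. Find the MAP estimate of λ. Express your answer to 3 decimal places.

The Exponential(rate=λ) likelihood is ∝ λ^n e^(−λΣtᵢ). Here n = 4 and Σtᵢ = 6.3 + 0.8 + 0.6 + 8.2 = 15.9.
Posterior ∝ λ^4e^(−3λ) · λ^4e^(−15.9λ) = λ^8e^(−18.9λ), i.e. Gamma(9, 18.9).
Mode = (a−1)/b = 8/18.9 ≈ 0.423.

λ̂_MAP = 0.423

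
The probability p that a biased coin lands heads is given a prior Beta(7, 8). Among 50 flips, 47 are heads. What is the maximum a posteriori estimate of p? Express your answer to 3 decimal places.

Prior: Beta(7, 8).
Data: 47 successes in 50 trials. The binomial likelihood contributes p^47(1−p)^3, so the posterior is Beta(7+47, 8+3) = Beta(54, 11).
For Beta(a, b) with a, b > 1 the mode is (a−1)/(a+b−2) = 53/63 ≈ 0.841.

p̂_MAP = 0.841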